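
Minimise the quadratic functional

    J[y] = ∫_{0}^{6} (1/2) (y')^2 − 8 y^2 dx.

The Lagrangian is L = (1/2) (y')^2 − 8 y^2.
Compute ∂L/∂y = -16y, ∂L/∂y' = y'.
The Euler-Lagrange equation d/dx(∂L/∂y') − ∂L/∂y = 0 reduces to
    y'' + 16 y = 0.
Its general solution is
    y(x) = A sin(4x) + B cos(4x),
with A, B fixed by the endpoint conditions.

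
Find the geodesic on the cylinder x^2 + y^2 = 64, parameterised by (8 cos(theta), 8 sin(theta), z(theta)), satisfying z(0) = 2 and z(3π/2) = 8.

Parameterise the cylinder of radius R = 8 as
    r(θ) = (8 cos θ, 8 sin θ, z(θ)).
The arc-length element is
    ds = sqrt(64 + (dz/dθ)^2) dθ,
so the Lagrangian is L = sqrt(64 + z'^2).
L depends on z' only, not on z or θ, so ∂L/∂z = 0 and
    ∂L/∂z' = z' / sqrt(64 + z'^2).
The Euler-Lagrange equation gives
    d/dθ( z' / sqrt(64 + z'^2) ) = 0,
so z' is constant. Integrating once:
    z(θ) = a θ + b,
a helix on the cylinder (a straight line when the cylinder is unrolled). The constants a, b are determined by the endpoint conditions.
With endpoint conditions z(0) = 2 and z(3π/2) = 8: from z(0) = b we get b = 2, and a·3π/2 + 2 = 8 gives a = 4/π, so
    z(θ) = (4/π) θ + 2.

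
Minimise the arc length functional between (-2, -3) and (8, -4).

Arc-length functional: J[y] = ∫ sqrt(1 + (y')^2) dx.
Lagrangian L = sqrt(1 + (y')^2) has no explicit y dependence, so ∂L/∂y = 0 and the Euler-Lagrange equation gives
    d/dx( y' / sqrt(1 + (y')^2) ) = 0  ⇒  y' / sqrt(1 + (y')^2) = const.
Hence y' is constant, so y(x) is affine.
Fitting the endpoints (-2, -3) and (8, -4):
    slope m = ((-4) − (-3)) / (8 − (-2)) = -1/10,
    intercept c = (-3) − m·(-2) = -16/5.
Extremal: y(x) = (-1/10) x - 16/5.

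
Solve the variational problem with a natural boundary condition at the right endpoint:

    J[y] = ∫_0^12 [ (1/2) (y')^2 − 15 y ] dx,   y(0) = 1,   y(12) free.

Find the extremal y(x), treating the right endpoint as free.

The Lagrangian L = (1/2) (y')^2 − 15 y gives
    ∂L/∂y = −15,   ∂L/∂y' = y'.
Euler-Lagrange: d/dx(y') − (−15) = 0, i.e. y'' + 15 = 0, so
    y(x) = −(15/2) x^2 + C1 x + C2.
Fixed left endpoint y(0) = 1 ⇒ C2 = 1.
The right endpoint x = 12 is free, so the natural (transversality) condition is ∂L/∂y' |_{x=12} = 0, i.e. y'(12) = 0.
Compute y'(x) = −15 x + C1, so y'(12) = −180 + C1 = 0 ⇒ C1 = 180.
Therefore the extremal is
    y(x) = −(15/2) x^2 + 180 x + 1.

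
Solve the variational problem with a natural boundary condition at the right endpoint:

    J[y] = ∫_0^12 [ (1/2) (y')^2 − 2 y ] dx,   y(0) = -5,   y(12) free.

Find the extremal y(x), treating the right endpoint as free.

The Lagrangian L = (1/2) (y')^2 − 2 y gives
    ∂L/∂y = −2,   ∂L/∂y' = y'.
Euler-Lagrange: d/dx(y') − (−2) = 0, i.e. y'' + 2 = 0, so
    y(x) = −(2/2) x^2 + C1 x + C2.
Fixed left endpoint y(0) = -5 ⇒ C2 = -5.
The right endpoint x = 12 is free, so the natural (transversality) condition is ∂L/∂y' |_{x=12} = 0, i.e. y'(12) = 0.
Compute y'(x) = −2 x + C1, so y'(12) = −24 + C1 = 0 ⇒ C1 = 24.
Therefore the extremal is
    y(x) = −x^2 + 24 x − 5.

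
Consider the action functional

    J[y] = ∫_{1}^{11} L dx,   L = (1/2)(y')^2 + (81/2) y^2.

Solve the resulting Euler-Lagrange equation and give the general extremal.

The Lagrangian is L = (1/2)(y')^2 + (81/2) y^2.
∂L/∂y = 81y.
∂L/∂y' = y'.
The Euler-Lagrange equation d/dx(∂L/∂y') − ∂L/∂y = 0 becomes:
    y'' - 81 y = 0
General solution: y(x) = A e^(9x) + B e^(-9x), where A and B are arbitrary constants fixed by the endpoint conditions.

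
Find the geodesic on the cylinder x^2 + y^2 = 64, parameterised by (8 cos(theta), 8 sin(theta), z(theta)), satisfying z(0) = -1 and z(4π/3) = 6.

Parameterise the cylinder of radius R = 8 as
    r(θ) = (8 cos θ, 8 sin θ, z(θ)).
The arc-length element is
    ds = sqrt(64 + (dz/dθ)^2) dθ,
so the Lagrangian is L = sqrt(64 + z'^2).
L depends on z' only, not on z or θ, so ∂L/∂z = 0 and
    ∂L/∂z' = z' / sqrt(64 + z'^2).
The Euler-Lagrange equation gives
    d/dθ( z' / sqrt(64 + z'^2) ) = 0,
so z' is constant. Integrating once:
    z(θ) = a θ + b,
a helix on the cylinder (a straight line when the cylinder is unrolled). The constants a, b are determined by the endpoint conditions.
With endpoint conditions z(0) = -1 and z(4π/3) = 6: from z(0) = b we get b = -1, and a·4π/3 + -1 = 6 gives a = 21/(4π), so
    z(θ) = (21/(4π)) θ − 1.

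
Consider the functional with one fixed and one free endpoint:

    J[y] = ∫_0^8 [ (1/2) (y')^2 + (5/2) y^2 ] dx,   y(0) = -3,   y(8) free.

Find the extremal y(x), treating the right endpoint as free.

The Lagrangian L = (1/2) (y')^2 + (5/2) y^2 gives
    ∂L/∂y = 5 y,   ∂L/∂y' = y'.
Euler-Lagrange: y'' − 5 y = 0.
With k = sqrt(5), the general solution is
    y(x) = A cosh(sqrt(5) x) + B sinh(sqrt(5) x).
Fixed left endpoint y(0) = -3 ⇒ A = -3.
The right endpoint x = 8 is free, so the natural (transversality) condition is ∂L/∂y' |_{x=8} = 0, i.e. y'(8) = 0.
Compute y'(x) = A k sinh(k x) + B k cosh(k x), so
    y'(8) = A k sinh(k·8) + B k cosh(k·8) = 0
    ⇒ B = −A tanh(k·8) = 3 tanh(sqrt(5)·8).
Therefore the extremal is
    y(x) = −3 cosh(sqrt(5) x) + 3 tanh(sqrt(5)·8) sinh(sqrt(5) x).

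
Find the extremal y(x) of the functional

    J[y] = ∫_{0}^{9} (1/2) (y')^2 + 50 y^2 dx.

The Lagrangian is L = (1/2) (y')^2 + 50 y^2.
Compute ∂L/∂y = 100y, ∂L/∂y' = y'.
The Euler-Lagrange equation d/dx(∂L/∂y') − ∂L/∂y = 0 reduces to
    y'' − 100 y = 0.
Its general solution is
    y(x) = A e^(10x) + B e^(−10x),
with A, B fixed by the endpoint conditions.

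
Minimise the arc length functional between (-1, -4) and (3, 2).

Arc-length functional: J[y] = ∫ sqrt(1 + (y')^2) dx.
Lagrangian L = sqrt(1 + (y')^2) has no explicit y dependence, so ∂L/∂y = 0 and the Euler-Lagrange equation gives
    d/dx( y' / sqrt(1 + (y')^2) ) = 0  ⇒  y' / sqrt(1 + (y')^2) = const.
Hence y' is constant, so y(x) is affine.
Fitting the endpoints (-1, -4) and (3, 2):
    slope m = (2 − (-4)) / (3 − (-1)) = 3/2,
    intercept c = (-4) − m·(-1) = -5/2.
Extremal: y(x) = (3/2) x - 5/2.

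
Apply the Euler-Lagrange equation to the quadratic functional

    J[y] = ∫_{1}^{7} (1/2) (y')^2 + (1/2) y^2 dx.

The Lagrangian is L = (1/2) (y')^2 + (1/2) y^2.
Compute ∂L/∂y = y, ∂L/∂y' = y'.
The Euler-Lagrange equation d/dx(∂L/∂y') − ∂L/∂y = 0 reduces to
    y'' − y = 0.
Its general solution is
    y(x) = A e^x + B e^(−x),
with A, B fixed by the endpoint conditions.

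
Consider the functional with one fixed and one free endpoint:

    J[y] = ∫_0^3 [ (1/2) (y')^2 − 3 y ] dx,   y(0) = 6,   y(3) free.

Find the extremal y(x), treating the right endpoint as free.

The Lagrangian L = (1/2) (y')^2 − 3 y gives
    ∂L/∂y = −3,   ∂L/∂y' = y'.
Euler-Lagrange: d/dx(y') − (−3) = 0, i.e. y'' + 3 = 0, so
    y(x) = −(3/2) x^2 + C1 x + C2.
Fixed left endpoint y(0) = 6 ⇒ C2 = 6.
The right endpoint x = 3 is free, so the natural (transversality) condition is ∂L/∂y' |_{x=3} = 0, i.e. y'(3) = 0.
Compute y'(x) = −3 x + C1, so y'(3) = −9 + C1 = 0 ⇒ C1 = 9.
Therefore the extremal is
    y(x) = −(3/2) x^2 + 9 x + 6.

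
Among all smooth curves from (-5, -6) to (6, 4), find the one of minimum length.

Arc-length functional: J[y] = ∫ sqrt(1 + (y')^2) dx.
Lagrangian L = sqrt(1 + (y')^2) has no explicit y dependence, so ∂L/∂y = 0 and the Euler-Lagrange equation gives
    d/dx( y' / sqrt(1 + (y')^2) ) = 0  ⇒  y' / sqrt(1 + (y')^2) = const.
Hence y' is constant, so y(x) is affine.
Fitting the endpoints (-5, -6) and (6, 4):
    slope m = (4 − (-6)) / (6 − (-5)) = 10/11,
    intercept c = (-6) − m·(-5) = -16/11.
Extremal: y(x) = (10/11) x - 16/11.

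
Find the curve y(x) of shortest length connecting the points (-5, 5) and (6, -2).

Arc-length functional: J[y] = ∫ sqrt(1 + (y')^2) dx.
Lagrangian L = sqrt(1 + (y')^2) has no explicit y dependence, so ∂L/∂y = 0 and the Euler-Lagrange equation gives
    d/dx( y' / sqrt(1 + (y')^2) ) = 0  ⇒  y' / sqrt(1 + (y')^2) = const.
Hence y' is constant, so y(x) is affine.
Fitting the endpoints (-5, 5) and (6, -2):
    slope m = ((-2) − 5) / (6 − (-5)) = -7/11,
    intercept c = 5 − m·(-5) = 20/11.
Extremal: y(x) = (-7/11) x + 20/11.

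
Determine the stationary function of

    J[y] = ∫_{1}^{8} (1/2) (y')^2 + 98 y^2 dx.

The Lagrangian is L = (1/2) (y')^2 + 98 y^2.
Compute ∂L/∂y = 196y, ∂L/∂y' = y'.
The Euler-Lagrange equation d/dx(∂L/∂y') − ∂L/∂y = 0 reduces to
    y'' − 196 y = 0.
Its general solution is
    y(x) = A e^(14x) + B e^(−14x),
with A, B fixed by the endpoint conditions.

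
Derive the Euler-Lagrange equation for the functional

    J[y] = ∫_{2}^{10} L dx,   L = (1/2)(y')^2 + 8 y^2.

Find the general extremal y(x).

The Lagrangian is L = (1/2)(y')^2 + 8 y^2.
∂L/∂y = 16y.
∂L/∂y' = y'.
The Euler-Lagrange equation d/dx(∂L/∂y') − ∂L/∂y = 0 becomes:
    y'' - 16 y = 0
General solution: y(x) = A e^(4x) + B e^(-4x), where A and B are arbitrary constants fixed by the endpoint conditions.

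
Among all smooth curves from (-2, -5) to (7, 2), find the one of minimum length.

Arc-length functional: J[y] = ∫ sqrt(1 + (y')^2) dx.
Lagrangian L = sqrt(1 + (y')^2) has no explicit y dependence, so ∂L/∂y = 0 and the Euler-Lagrange equation gives
    d/dx( y' / sqrt(1 + (y')^2) ) = 0  ⇒  y' / sqrt(1 + (y')^2) = const.
Hence y' is constant, so y(x) is affine.
Fitting the endpoints (-2, -5) and (7, 2):
    slope m = (2 − (-5)) / (7 − (-2)) = 7/9,
    intercept c = (-5) − m·(-2) = -31/9.
Extremal: y(x) = (7/9) x - 31/9.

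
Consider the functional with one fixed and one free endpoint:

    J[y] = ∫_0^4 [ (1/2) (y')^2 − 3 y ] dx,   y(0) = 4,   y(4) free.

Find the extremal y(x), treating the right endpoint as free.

The Lagrangian L = (1/2) (y')^2 − 3 y gives
    ∂L/∂y = −3,   ∂L/∂y' = y'.
Euler-Lagrange: d/dx(y') − (−3) = 0, i.e. y'' + 3 = 0, so
    y(x) = −(3/2) x^2 + C1 x + C2.
Fixed left endpoint y(0) = 4 ⇒ C2 = 4.
The right endpoint x = 4 is free, so the natural (transversality) condition is ∂L/∂y' |_{x=4} = 0, i.e. y'(4) = 0.
Compute y'(x) = −3 x + C1, so y'(4) = −12 + C1 = 0 ⇒ C1 = 12.
Therefore the extremal is
    y(x) = −(3/2) x^2 + 12 x + 4.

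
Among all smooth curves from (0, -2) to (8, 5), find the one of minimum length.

Arc-length functional: J[y] = ∫ sqrt(1 + (y')^2) dx.
Lagrangian L = sqrt(1 + (y')^2) has no explicit y dependence, so ∂L/∂y = 0 and the Euler-Lagrange equation gives
    d/dx( y' / sqrt(1 + (y')^2) ) = 0  ⇒  y' / sqrt(1 + (y')^2) = const.
Hence y' is constant, so y(x) is affine.
Fitting the endpoints (0, -2) and (8, 5):
    slope m = (5 − (-2)) / (8 − 0) = 7/8,
    intercept c = (-2) − m·0 = -2.
Extremal: y(x) = (7/8) x - 2.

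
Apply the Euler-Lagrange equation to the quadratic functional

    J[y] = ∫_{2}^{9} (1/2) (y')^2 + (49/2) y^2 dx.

The Lagrangian is L = (1/2) (y')^2 + (49/2) y^2.
Compute ∂L/∂y = 49y, ∂L/∂y' = y'.
The Euler-Lagrange equation d/dx(∂L/∂y') − ∂L/∂y = 0 reduces to
    y'' − 49 y = 0.
Its general solution is
    y(x) = A e^(7x) + B e^(−7x),
with A, B fixed by the endpoint conditions.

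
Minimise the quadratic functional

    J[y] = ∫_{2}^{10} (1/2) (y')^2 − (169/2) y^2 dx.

The Lagrangian is L = (1/2) (y')^2 − (169/2) y^2.
Compute ∂L/∂y = -169y, ∂L/∂y' = y'.
The Euler-Lagrange equation d/dx(∂L/∂y') − ∂L/∂y = 0 reduces to
    y'' + 169 y = 0.
Its general solution is
    y(x) = A sin(13x) + B cos(13x),
with A, B fixed by the endpoint conditions.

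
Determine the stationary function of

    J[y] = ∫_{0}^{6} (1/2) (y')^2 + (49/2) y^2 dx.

The Lagrangian is L = (1/2) (y')^2 + (49/2) y^2.
Compute ∂L/∂y = 49y, ∂L/∂y' = y'.
The Euler-Lagrange equation d/dx(∂L/∂y') − ∂L/∂y = 0 reduces to
    y'' − 49 y = 0.
Its general solution is
    y(x) = A e^(7x) + B e^(−7x),
with A, B fixed by the endpoint conditions.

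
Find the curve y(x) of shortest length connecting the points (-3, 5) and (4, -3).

Arc-length functional: J[y] = ∫ sqrt(1 + (y')^2) dx.
Lagrangian L = sqrt(1 + (y')^2) has no explicit y dependence, so ∂L/∂y = 0 and the Euler-Lagrange equation gives
    d/dx( y' / sqrt(1 + (y')^2) ) = 0  ⇒  y' / sqrt(1 + (y')^2) = const.
Hence y' is constant, so y(x) is affine.
Fitting the endpoints (-3, 5) and (4, -3):
    slope m = ((-3) − 5) / (4 − (-3)) = -8/7,
    intercept c = 5 − m·(-3) = 11/7.
Extremal: y(x) = (-8/7) x + 11/7.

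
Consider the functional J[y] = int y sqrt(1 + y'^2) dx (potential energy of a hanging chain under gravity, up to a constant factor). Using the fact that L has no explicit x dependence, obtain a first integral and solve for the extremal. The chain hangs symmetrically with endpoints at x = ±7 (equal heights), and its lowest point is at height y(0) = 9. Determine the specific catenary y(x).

The Lagrangian L(y, y') = y sqrt(1 + y'^2) has no explicit x dependence, so the Beltrami identity applies:
    L − y' ∂L/∂y' = C.
Compute ∂L/∂y' = y · y' / sqrt(1 + y'^2). Then
    L − y' ∂L/∂y'
    = y sqrt(1 + y'^2) − y · y'^2 / sqrt(1 + y'^2)
    = y (1 + y'^2 − y'^2) / sqrt(1 + y'^2)
    = y / sqrt(1 + y'^2) = C.
Squaring gives y^2 = C^2 (1 + y'^2), i.e.
    y'^2 = y^2 / C^2 − 1.
Separating variables,
    dy / sqrt(y^2 − C^2) = dx / C,
and integrating gives arccosh(y / C) = (x − a)/C, so
    y(x) = C cosh((x − a)/C),
the catenary. The constants C and a are fixed by the two endpoint conditions (and, for the hanging-chain problem, the length constraint selects C).
Now fit the given data. The endpoints x = ±7 are symmetric at equal height, so the catenary is even about its minimum: a = 0 and y(x) = C cosh(x/C). The lowest point is y(0) = C cosh(0) = C, and we are told y(0) = 9, so C = 9. Therefore
    y(x) = 9 cosh(x/9),
and at the endpoints
    y(±7) = 9 cosh(7/9).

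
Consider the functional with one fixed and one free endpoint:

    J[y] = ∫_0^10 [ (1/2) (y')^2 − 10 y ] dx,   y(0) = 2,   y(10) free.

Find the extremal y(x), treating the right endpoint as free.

The Lagrangian L = (1/2) (y')^2 − 10 y gives
    ∂L/∂y = −10,   ∂L/∂y' = y'.
Euler-Lagrange: d/dx(y') − (−10) = 0, i.e. y'' + 10 = 0, so
    y(x) = −(10/2) x^2 + C1 x + C2.
Fixed left endpoint y(0) = 2 ⇒ C2 = 2.
The right endpoint x = 10 is free, so the natural (transversality) condition is ∂L/∂y' |_{x=10} = 0, i.e. y'(10) = 0.
Compute y'(x) = −10 x + C1, so y'(10) = −100 + C1 = 0 ⇒ C1 = 100.
Therefore the extremal is
    y(x) = −5 x^2 + 100 x + 2.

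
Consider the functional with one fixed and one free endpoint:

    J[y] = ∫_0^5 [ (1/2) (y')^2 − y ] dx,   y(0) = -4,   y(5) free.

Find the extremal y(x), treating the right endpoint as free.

The Lagrangian L = (1/2) (y')^2 − y gives
    ∂L/∂y = −1,   ∂L/∂y' = y'.
Euler-Lagrange: d/dx(y') − (−1) = 0, i.e. y'' + 1 = 0, so
    y(x) = −(1/2) x^2 + C1 x + C2.
Fixed left endpoint y(0) = -4 ⇒ C2 = -4.
The right endpoint x = 5 is free, so the natural (transversality) condition is ∂L/∂y' |_{x=5} = 0, i.e. y'(5) = 0.
Compute y'(x) = −1 x + C1, so y'(5) = −5 + C1 = 0 ⇒ C1 = 5.
Therefore the extremal is
    y(x) = −x^2/2 + 5 x − 4.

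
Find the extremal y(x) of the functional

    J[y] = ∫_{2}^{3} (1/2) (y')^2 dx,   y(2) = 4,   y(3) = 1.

The Lagrangian is L = (1/2) (y')^2.
Compute ∂L/∂y = 0, ∂L/∂y' = y'.
The Euler-Lagrange equation d/dx(∂L/∂y') − ∂L/∂y = 0 reduces to
    y'' = 0.
Its general solution is
    y(x) = A x + B,
with A, B fixed by the endpoint conditions.
Applying the endpoint conditions y(2) = 4 and y(3) = 1: solve A·2 + B = 4 and A·3 + B = 1. Subtracting gives A(3 − 2) = 1 − 4, so A = -3, and B = 4 − A·2 = 10. Therefore
    y(x) = -3 x + 10.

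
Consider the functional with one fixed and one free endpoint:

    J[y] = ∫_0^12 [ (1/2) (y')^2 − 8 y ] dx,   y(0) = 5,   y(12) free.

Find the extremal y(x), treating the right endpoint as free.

The Lagrangian L = (1/2) (y')^2 − 8 y gives
    ∂L/∂y = −8,   ∂L/∂y' = y'.
Euler-Lagrange: d/dx(y') − (−8) = 0, i.e. y'' + 8 = 0, so
    y(x) = −(8/2) x^2 + C1 x + C2.
Fixed left endpoint y(0) = 5 ⇒ C2 = 5.
The right endpoint x = 12 is free, so the natural (transversality) condition is ∂L/∂y' |_{x=12} = 0, i.e. y'(12) = 0.
Compute y'(x) = −8 x + C1, so y'(12) = −96 + C1 = 0 ⇒ C1 = 96.
Therefore the extremal is
    y(x) = −4 x^2 + 96 x + 5.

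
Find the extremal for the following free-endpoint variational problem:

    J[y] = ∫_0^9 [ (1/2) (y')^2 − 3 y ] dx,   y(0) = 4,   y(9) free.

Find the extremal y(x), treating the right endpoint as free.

The Lagrangian L = (1/2) (y')^2 − 3 y gives
    ∂L/∂y = −3,   ∂L/∂y' = y'.
Euler-Lagrange: d/dx(y') − (−3) = 0, i.e. y'' + 3 = 0, so
    y(x) = −(3/2) x^2 + C1 x + C2.
Fixed left endpoint y(0) = 4 ⇒ C2 = 4.
The right endpoint x = 9 is free, so the natural (transversality) condition is ∂L/∂y' |_{x=9} = 0, i.e. y'(9) = 0.
Compute y'(x) = −3 x + C1, so y'(9) = −27 + C1 = 0 ⇒ C1 = 27.
Therefore the extremal is
    y(x) = −(3/2) x^2 + 27 x + 4.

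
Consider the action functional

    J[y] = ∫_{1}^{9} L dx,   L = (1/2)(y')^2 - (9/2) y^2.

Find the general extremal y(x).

The Lagrangian is L = (1/2)(y')^2 - (9/2) y^2.
∂L/∂y = -9y.
∂L/∂y' = y'.
The Euler-Lagrange equation d/dx(∂L/∂y') − ∂L/∂y = 0 becomes:
    y'' + 9 y = 0
General solution: y(x) = A sin(3x) + B cos(3x), where A and B are arbitrary constants fixed by the endpoint conditions.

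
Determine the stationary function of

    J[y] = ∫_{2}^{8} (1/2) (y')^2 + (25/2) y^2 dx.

The Lagrangian is L = (1/2) (y')^2 + (25/2) y^2.
Compute ∂L/∂y = 25y, ∂L/∂y' = y'.
The Euler-Lagrange equation d/dx(∂L/∂y') − ∂L/∂y = 0 reduces to
    y'' − 25 y = 0.
Its general solution is
    y(x) = A e^(5x) + B e^(−5x),
with A, B fixed by the endpoint conditions.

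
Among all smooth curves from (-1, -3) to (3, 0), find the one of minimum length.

Arc-length functional: J[y] = ∫ sqrt(1 + (y')^2) dx.
Lagrangian L = sqrt(1 + (y')^2) has no explicit y dependence, so ∂L/∂y = 0 and the Euler-Lagrange equation gives
    d/dx( y' / sqrt(1 + (y')^2) ) = 0  ⇒  y' / sqrt(1 + (y')^2) = const.
Hence y' is constant, so y(x) is affine.
Fitting the endpoints (-1, -3) and (3, 0):
    slope m = (0 − (-3)) / (3 − (-1)) = 3/4,
    intercept c = (-3) − m·(-1) = -9/4.
Extremal: y(x) = (3/4) x - 9/4.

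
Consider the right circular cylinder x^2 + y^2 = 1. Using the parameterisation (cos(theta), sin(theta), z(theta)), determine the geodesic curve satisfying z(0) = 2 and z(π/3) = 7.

Parameterise the cylinder of radius R = 1 as
    r(θ) = (cos θ, sin θ, z(θ)).
The arc-length element is
    ds = sqrt(1 + (dz/dθ)^2) dθ,
so the Lagrangian is L = sqrt(1 + z'^2).
L depends on z' only, not on z or θ, so ∂L/∂z = 0 and
    ∂L/∂z' = z' / sqrt(1 + z'^2).
The Euler-Lagrange equation gives
    d/dθ( z' / sqrt(1 + z'^2) ) = 0,
so z' is constant. Integrating once:
    z(θ) = a θ + b,
a helix on the cylinder (a straight line when the cylinder is unrolled). The constants a, b are determined by the endpoint conditions.
With endpoint conditions z(0) = 2 and z(π/3) = 7: from z(0) = b we get b = 2, and a·π/3 + 2 = 7 gives a = 15/π, so
    z(θ) = (15/π) θ + 2.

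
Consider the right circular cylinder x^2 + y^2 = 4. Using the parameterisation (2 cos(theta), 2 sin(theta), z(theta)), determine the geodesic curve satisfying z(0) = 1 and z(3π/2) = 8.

Parameterise the cylinder of radius R = 2 as
    r(θ) = (2 cos θ, 2 sin θ, z(θ)).
The arc-length element is
    ds = sqrt(4 + (dz/dθ)^2) dθ,
so the Lagrangian is L = sqrt(4 + z'^2).
L depends on z' only, not on z or θ, so ∂L/∂z = 0 and
    ∂L/∂z' = z' / sqrt(4 + z'^2).
The Euler-Lagrange equation gives
    d/dθ( z' / sqrt(4 + z'^2) ) = 0,
so z' is constant. Integrating once:
    z(θ) = a θ + b,
a helix on the cylinder (a straight line when the cylinder is unrolled). The constants a, b are determined by the endpoint conditions.
With endpoint conditions z(0) = 1 and z(3π/2) = 8: from z(0) = b we get b = 1, and a·3π/2 + 1 = 8 gives a = 14/(3π), so
    z(θ) = (14/(3π)) θ + 1.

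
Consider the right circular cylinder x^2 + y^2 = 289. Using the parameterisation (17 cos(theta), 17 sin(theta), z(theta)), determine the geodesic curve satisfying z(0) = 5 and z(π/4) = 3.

Parameterise the cylinder of radius R = 17 as
    r(θ) = (17 cos θ, 17 sin θ, z(θ)).
The arc-length element is
    ds = sqrt(289 + (dz/dθ)^2) dθ,
so the Lagrangian is L = sqrt(289 + z'^2).
L depends on z' only, not on z or θ, so ∂L/∂z = 0 and
    ∂L/∂z' = z' / sqrt(289 + z'^2).
The Euler-Lagrange equation gives
    d/dθ( z' / sqrt(289 + z'^2) ) = 0,
so z' is constant. Integrating once:
    z(θ) = a θ + b,
a helix on the cylinder (a straight line when the cylinder is unrolled). The constants a, b are determined by the endpoint conditions.
With endpoint conditions z(0) = 5 and z(π/4) = 3: from z(0) = b we get b = 5, and a·π/4 + 5 = 3 gives a = -8/π, so
    z(θ) = (-8/π) θ + 5.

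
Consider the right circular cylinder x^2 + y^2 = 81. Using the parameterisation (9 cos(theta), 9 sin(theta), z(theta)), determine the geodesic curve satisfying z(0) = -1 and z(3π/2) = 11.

Parameterise the cylinder of radius R = 9 as
    r(θ) = (9 cos θ, 9 sin θ, z(θ)).
The arc-length element is
    ds = sqrt(81 + (dz/dθ)^2) dθ,
so the Lagrangian is L = sqrt(81 + z'^2).
L depends on z' only, not on z or θ, so ∂L/∂z = 0 and
    ∂L/∂z' = z' / sqrt(81 + z'^2).
The Euler-Lagrange equation gives
    d/dθ( z' / sqrt(81 + z'^2) ) = 0,
so z' is constant. Integrating once:
    z(θ) = a θ + b,
a helix on the cylinder (a straight line when the cylinder is unrolled). The constants a, b are determined by the endpoint conditions.
With endpoint conditions z(0) = -1 and z(3π/2) = 11: from z(0) = b we get b = -1, and a·3π/2 + -1 = 11 gives a = 8/π, so
    z(θ) = (8/π) θ − 1.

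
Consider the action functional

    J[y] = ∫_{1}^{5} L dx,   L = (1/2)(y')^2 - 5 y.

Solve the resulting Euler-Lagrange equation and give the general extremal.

The Lagrangian is L = (1/2)(y')^2 - 5 y.
∂L/∂y = -5.
∂L/∂y' = y'.
The Euler-Lagrange equation d/dx(∂L/∂y') − ∂L/∂y = 0 becomes:
    y'' + 5 = 0
General solution: y(x) = -(5/2) x^2 + A x + B, where A and B are arbitrary constants fixed by the endpoint conditions.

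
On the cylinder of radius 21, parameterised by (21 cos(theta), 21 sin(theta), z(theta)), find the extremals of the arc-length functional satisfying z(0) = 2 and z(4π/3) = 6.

Parameterise the cylinder of radius R = 21 as
    r(θ) = (21 cos θ, 21 sin θ, z(θ)).
The arc-length element is
    ds = sqrt(441 + (dz/dθ)^2) dθ,
so the Lagrangian is L = sqrt(441 + z'^2).
L depends on z' only, not on z or θ, so ∂L/∂z = 0 and
    ∂L/∂z' = z' / sqrt(441 + z'^2).
The Euler-Lagrange equation gives
    d/dθ( z' / sqrt(441 + z'^2) ) = 0,
so z' is constant. Integrating once:
    z(θ) = a θ + b,
a helix on the cylinder (a straight line when the cylinder is unrolled). The constants a, b are determined by the endpoint conditions.
With endpoint conditions z(0) = 2 and z(4π/3) = 6: from z(0) = b we get b = 2, and a·4π/3 + 2 = 6 gives a = 3/π, so
    z(θ) = (3/π) θ + 2.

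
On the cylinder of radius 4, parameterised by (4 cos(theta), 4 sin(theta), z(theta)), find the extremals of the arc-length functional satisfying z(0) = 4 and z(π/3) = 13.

Parameterise the cylinder of radius R = 4 as
    r(θ) = (4 cos θ, 4 sin θ, z(θ)).
The arc-length element is
    ds = sqrt(16 + (dz/dθ)^2) dθ,
so the Lagrangian is L = sqrt(16 + z'^2).
L depends on z' only, not on z or θ, so ∂L/∂z = 0 and
    ∂L/∂z' = z' / sqrt(16 + z'^2).
The Euler-Lagrange equation gives
    d/dθ( z' / sqrt(16 + z'^2) ) = 0,
so z' is constant. Integrating once:
    z(θ) = a θ + b,
a helix on the cylinder (a straight line when the cylinder is unrolled). The constants a, b are determined by the endpoint conditions.
With endpoint conditions z(0) = 4 and z(π/3) = 13: from z(0) = b we get b = 4, and a·π/3 + 4 = 13 gives a = 27/π, so
    z(θ) = (27/π) θ + 4.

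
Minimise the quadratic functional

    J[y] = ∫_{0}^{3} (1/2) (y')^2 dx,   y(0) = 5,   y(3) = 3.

The Lagrangian is L = (1/2) (y')^2.
Compute ∂L/∂y = 0, ∂L/∂y' = y'.
The Euler-Lagrange equation d/dx(∂L/∂y') − ∂L/∂y = 0 reduces to
    y'' = 0.
Its general solution is
    y(x) = A x + B,
with A, B fixed by the endpoint conditions.
Applying the endpoint conditions y(0) = 5 and y(3) = 3: solve A·0 + B = 5 and A·3 + B = 3. Subtracting gives A(3 − 0) = 3 − 5, so A = -2/3, and B = 5 − A·0 = 5. Therefore
    y(x) = (-2/3) x + 5.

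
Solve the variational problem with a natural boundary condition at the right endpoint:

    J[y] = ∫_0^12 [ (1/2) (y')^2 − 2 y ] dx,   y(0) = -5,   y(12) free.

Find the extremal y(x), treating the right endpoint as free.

The Lagrangian L = (1/2) (y')^2 − 2 y gives
    ∂L/∂y = −2,   ∂L/∂y' = y'.
Euler-Lagrange: d/dx(y') − (−2) = 0, i.e. y'' + 2 = 0, so
    y(x) = −(2/2) x^2 + C1 x + C2.
Fixed left endpoint y(0) = -5 ⇒ C2 = -5.
The right endpoint x = 12 is free, so the natural (transversality) condition is ∂L/∂y' |_{x=12} = 0, i.e. y'(12) = 0.
Compute y'(x) = −2 x + C1, so y'(12) = −24 + C1 = 0 ⇒ C1 = 24.
Therefore the extremal is
    y(x) = −x^2 + 24 x − 5.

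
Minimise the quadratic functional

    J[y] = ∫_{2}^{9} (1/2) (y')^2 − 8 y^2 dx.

The Lagrangian is L = (1/2) (y')^2 − 8 y^2.
Compute ∂L/∂y = -16y, ∂L/∂y' = y'.
The Euler-Lagrange equation d/dx(∂L/∂y') − ∂L/∂y = 0 reduces to
    y'' + 16 y = 0.
Its general solution is
    y(x) = A sin(4x) + B cos(4x),
with A, B fixed by the endpoint conditions.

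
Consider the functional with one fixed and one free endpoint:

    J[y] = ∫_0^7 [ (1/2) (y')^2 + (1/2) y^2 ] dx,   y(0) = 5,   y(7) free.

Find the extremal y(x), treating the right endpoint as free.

The Lagrangian L = (1/2) (y')^2 + (1/2) y^2 gives
    ∂L/∂y = 1 y,   ∂L/∂y' = y'.
Euler-Lagrange: y'' − y = 0.
With k = 1, the general solution is
    y(x) = A cosh(x) + B sinh(x).
Fixed left endpoint y(0) = 5 ⇒ A = 5.
The right endpoint x = 7 is free, so the natural (transversality) condition is ∂L/∂y' |_{x=7} = 0, i.e. y'(7) = 0.
Compute y'(x) = A k sinh(k x) + B k cosh(k x), so
    y'(7) = A k sinh(k·7) + B k cosh(k·7) = 0
    ⇒ B = −A tanh(k·7) = − 5 tanh(1·7).
Therefore the extremal is
    y(x) = 5 cosh(1 x) − 5 tanh(1·7) sinh(1 x).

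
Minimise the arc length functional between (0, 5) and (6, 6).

Arc-length functional: J[y] = ∫ sqrt(1 + (y')^2) dx.
Lagrangian L = sqrt(1 + (y')^2) has no explicit y dependence, so ∂L/∂y = 0 and the Euler-Lagrange equation gives
    d/dx( y' / sqrt(1 + (y')^2) ) = 0  ⇒  y' / sqrt(1 + (y')^2) = const.
Hence y' is constant, so y(x) is affine.
Fitting the endpoints (0, 5) and (6, 6):
    slope m = (6 − 5) / (6 − 0) = 1/6,
    intercept c = 5 − m·0 = 5.
Extremal: y(x) = (1/6) x + 5.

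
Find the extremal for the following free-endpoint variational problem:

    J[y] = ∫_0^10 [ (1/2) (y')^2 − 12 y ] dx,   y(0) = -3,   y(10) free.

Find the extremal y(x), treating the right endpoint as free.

The Lagrangian L = (1/2) (y')^2 − 12 y gives
    ∂L/∂y = −12,   ∂L/∂y' = y'.
Euler-Lagrange: d/dx(y') − (−12) = 0, i.e. y'' + 12 = 0, so
    y(x) = −(12/2) x^2 + C1 x + C2.
Fixed left endpoint y(0) = -3 ⇒ C2 = -3.
The right endpoint x = 10 is free, so the natural (transversality) condition is ∂L/∂y' |_{x=10} = 0, i.e. y'(10) = 0.
Compute y'(x) = −12 x + C1, so y'(10) = −120 + C1 = 0 ⇒ C1 = 120.
Therefore the extremal is
    y(x) = −6 x^2 + 120 x − 3.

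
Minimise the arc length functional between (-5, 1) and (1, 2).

Arc-length functional: J[y] = ∫ sqrt(1 + (y')^2) dx.
Lagrangian L = sqrt(1 + (y')^2) has no explicit y dependence, so ∂L/∂y = 0 and the Euler-Lagrange equation gives
    d/dx( y' / sqrt(1 + (y')^2) ) = 0  ⇒  y' / sqrt(1 + (y')^2) = const.
Hence y' is constant, so y(x) is affine.
Fitting the endpoints (-5, 1) and (1, 2):
    slope m = (2 − 1) / (1 − (-5)) = 1/6,
    intercept c = 1 − m·(-5) = 11/6.
Extremal: y(x) = (1/6) x + 11/6.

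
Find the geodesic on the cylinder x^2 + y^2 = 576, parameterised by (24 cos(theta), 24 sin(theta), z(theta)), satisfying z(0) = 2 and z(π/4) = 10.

Parameterise the cylinder of radius R = 24 as
    r(θ) = (24 cos θ, 24 sin θ, z(θ)).
The arc-length element is
    ds = sqrt(576 + (dz/dθ)^2) dθ,
so the Lagrangian is L = sqrt(576 + z'^2).
L depends on z' only, not on z or θ, so ∂L/∂z = 0 and
    ∂L/∂z' = z' / sqrt(576 + z'^2).
The Euler-Lagrange equation gives
    d/dθ( z' / sqrt(576 + z'^2) ) = 0,
so z' is constant. Integrating once:
    z(θ) = a θ + b,
a helix on the cylinder (a straight line when the cylinder is unrolled). The constants a, b are determined by the endpoint conditions.
With endpoint conditions z(0) = 2 and z(π/4) = 10: from z(0) = b we get b = 2, and a·π/4 + 2 = 10 gives a = 32/π, so
    z(θ) = (32/π) θ + 2.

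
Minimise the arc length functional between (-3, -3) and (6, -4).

Arc-length functional: J[y] = ∫ sqrt(1 + (y')^2) dx.
Lagrangian L = sqrt(1 + (y')^2) has no explicit y dependence, so ∂L/∂y = 0 and the Euler-Lagrange equation gives
    d/dx( y' / sqrt(1 + (y')^2) ) = 0  ⇒  y' / sqrt(1 + (y')^2) = const.
Hence y' is constant, so y(x) is affine.
Fitting the endpoints (-3, -3) and (6, -4):
    slope m = ((-4) − (-3)) / (6 − (-3)) = -1/9,
    intercept c = (-3) − m·(-3) = -10/3.
Extremal: y(x) = (-1/9) x - 10/3.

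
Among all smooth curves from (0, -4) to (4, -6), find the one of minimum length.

Arc-length functional: J[y] = ∫ sqrt(1 + (y')^2) dx.
Lagrangian L = sqrt(1 + (y')^2) has no explicit y dependence, so ∂L/∂y = 0 and the Euler-Lagrange equation gives
    d/dx( y' / sqrt(1 + (y')^2) ) = 0  ⇒  y' / sqrt(1 + (y')^2) = const.
Hence y' is constant, so y(x) is affine.
Fitting the endpoints (0, -4) and (4, -6):
    slope m = ((-6) − (-4)) / (4 − 0) = -1/2,
    intercept c = (-4) − m·0 = -4.
Extremal: y(x) = (-1/2) x - 4.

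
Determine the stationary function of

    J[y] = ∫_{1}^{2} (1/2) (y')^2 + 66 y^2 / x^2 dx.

The Lagrangian is L = (1/2) (y')^2 + 66 y^2 / x^2.
Compute ∂L/∂y = 132y/x^2, ∂L/∂y' = y'.
The Euler-Lagrange equation d/dx(∂L/∂y') − ∂L/∂y = 0 reduces to
    y'' − 132/x^2 · y = 0  (x > 0).
Its general solution is
    y(x) = A x^12 + B x^(-11),
with A, B fixed by the endpoint conditions.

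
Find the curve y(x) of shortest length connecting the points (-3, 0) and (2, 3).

Arc-length functional: J[y] = ∫ sqrt(1 + (y')^2) dx.
Lagrangian L = sqrt(1 + (y')^2) has no explicit y dependence, so ∂L/∂y = 0 and the Euler-Lagrange equation gives
    d/dx( y' / sqrt(1 + (y')^2) ) = 0  ⇒  y' / sqrt(1 + (y')^2) = const.
Hence y' is constant, so y(x) is affine.
Fitting the endpoints (-3, 0) and (2, 3):
    slope m = (3 − 0) / (2 − (-3)) = 3/5,
    intercept c = 0 − m·(-3) = 9/5.
Extremal: y(x) = (3/5) x + 9/5.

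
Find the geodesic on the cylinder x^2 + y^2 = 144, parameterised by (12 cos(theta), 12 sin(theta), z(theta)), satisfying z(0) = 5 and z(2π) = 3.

Parameterise the cylinder of radius R = 12 as
    r(θ) = (12 cos θ, 12 sin θ, z(θ)).
The arc-length element is
    ds = sqrt(144 + (dz/dθ)^2) dθ,
so the Lagrangian is L = sqrt(144 + z'^2).
L depends on z' only, not on z or θ, so ∂L/∂z = 0 and
    ∂L/∂z' = z' / sqrt(144 + z'^2).
The Euler-Lagrange equation gives
    d/dθ( z' / sqrt(144 + z'^2) ) = 0,
so z' is constant. Integrating once:
    z(θ) = a θ + b,
a helix on the cylinder (a straight line when the cylinder is unrolled). The constants a, b are determined by the endpoint conditions.
With endpoint conditions z(0) = 5 and z(2π) = 3: from z(0) = b we get b = 5, and a·2π + 5 = 3 gives a = -1/π, so
    z(θ) = (-1/π) θ + 5.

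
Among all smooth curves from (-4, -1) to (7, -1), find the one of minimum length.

Arc-length functional: J[y] = ∫ sqrt(1 + (y')^2) dx.
Lagrangian L = sqrt(1 + (y')^2) has no explicit y dependence, so ∂L/∂y = 0 and the Euler-Lagrange equation gives
    d/dx( y' / sqrt(1 + (y')^2) ) = 0  ⇒  y' / sqrt(1 + (y')^2) = const.
Hence y' is constant, so y(x) is affine.
Fitting the endpoints (-4, -1) and (7, -1):
    slope m = ((-1) − (-1)) / (7 − (-4)) = 0,
    intercept c = (-1) − m·(-4) = -1.
Extremal: y(x) = -1.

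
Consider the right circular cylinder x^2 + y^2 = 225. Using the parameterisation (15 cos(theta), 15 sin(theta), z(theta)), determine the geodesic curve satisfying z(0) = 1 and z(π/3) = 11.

Parameterise the cylinder of radius R = 15 as
    r(θ) = (15 cos θ, 15 sin θ, z(θ)).
The arc-length element is
    ds = sqrt(225 + (dz/dθ)^2) dθ,
so the Lagrangian is L = sqrt(225 + z'^2).
L depends on z' only, not on z or θ, so ∂L/∂z = 0 and
    ∂L/∂z' = z' / sqrt(225 + z'^2).
The Euler-Lagrange equation gives
    d/dθ( z' / sqrt(225 + z'^2) ) = 0,
so z' is constant. Integrating once:
    z(θ) = a θ + b,
a helix on the cylinder (a straight line when the cylinder is unrolled). The constants a, b are determined by the endpoint conditions.
With endpoint conditions z(0) = 1 and z(π/3) = 11: from z(0) = b we get b = 1, and a·π/3 + 1 = 11 gives a = 30/π, so
    z(θ) = (30/π) θ + 1.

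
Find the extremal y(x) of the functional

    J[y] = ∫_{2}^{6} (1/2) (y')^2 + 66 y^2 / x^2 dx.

The Lagrangian is L = (1/2) (y')^2 + 66 y^2 / x^2.
Compute ∂L/∂y = 132y/x^2, ∂L/∂y' = y'.
The Euler-Lagrange equation d/dx(∂L/∂y') − ∂L/∂y = 0 reduces to
    y'' − 132/x^2 · y = 0  (x > 0).
Its general solution is
    y(x) = A x^12 + B x^(-11),
with A, B fixed by the endpoint conditions.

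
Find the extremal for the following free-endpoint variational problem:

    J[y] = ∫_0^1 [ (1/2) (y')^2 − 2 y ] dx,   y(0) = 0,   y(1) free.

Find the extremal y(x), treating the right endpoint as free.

The Lagrangian L = (1/2) (y')^2 − 2 y gives
    ∂L/∂y = −2,   ∂L/∂y' = y'.
Euler-Lagrange: d/dx(y') − (−2) = 0, i.e. y'' + 2 = 0, so
    y(x) = −(2/2) x^2 + C1 x + C2.
Fixed left endpoint y(0) = 0 ⇒ C2 = 0.
The right endpoint x = 1 is free, so the natural (transversality) condition is ∂L/∂y' |_{x=1} = 0, i.e. y'(1) = 0.
Compute y'(x) = −2 x + C1, so y'(1) = −2 + C1 = 0 ⇒ C1 = 2.
Therefore the extremal is
    y(x) = −x^2 + 2 x.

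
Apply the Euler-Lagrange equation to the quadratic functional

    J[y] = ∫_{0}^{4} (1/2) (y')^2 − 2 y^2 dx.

The Lagrangian is L = (1/2) (y')^2 − 2 y^2.
Compute ∂L/∂y = -4y, ∂L/∂y' = y'.
The Euler-Lagrange equation d/dx(∂L/∂y') − ∂L/∂y = 0 reduces to
    y'' + 4 y = 0.
Its general solution is
    y(x) = A sin(2x) + B cos(2x),
with A, B fixed by the endpoint conditions.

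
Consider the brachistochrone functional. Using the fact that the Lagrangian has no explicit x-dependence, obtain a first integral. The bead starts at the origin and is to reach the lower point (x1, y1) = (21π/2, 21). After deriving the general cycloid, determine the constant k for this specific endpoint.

The Lagrangian L = sqrt((1 + y'^2) / y) has no explicit x dependence, so the Beltrami identity applies:
    L − y' ∂L/∂y' = C.
Compute ∂L/∂y' = y' / sqrt(y (1 + y'^2)).
Substitute:
    sqrt((1 + y'^2)/y) − y'·y' / sqrt(y (1 + y'^2))
    = (1 + y'^2) / sqrt(y (1 + y'^2)) − y'^2 / sqrt(y (1 + y'^2))
    = 1 / sqrt(y (1 + y'^2)) = C.
Squaring and rearranging gives the first integral
    y (1 + y'^2) = 1/C^2 =: k   (constant).
Solving this first-order ODE by the substitution
    y = (k/2)(1 − cos θ)
yields the cycloid parameterisation
    x(θ) = (k/2)(θ − sin θ),   y(θ) = (k/2)(1 − cos θ).
The constant k is fixed by the endpoint condition.
Now fit the given lower endpoint (x1, y1) = (21π/2, 21). At the bottom of the first arch (θ = π), the parametric equations give
    y(π) = (k/2)(1 − cos π) = k,
    x(π) = (k/2)(π − sin π) = kπ/2.
Matching y(π) = 21 gives k = 21, consistent with x(π) = 21π/2. Therefore the specific cycloid is
    x(θ) = (21/2)(θ − sin θ),   y(θ) = (21/2)(1 − cos θ).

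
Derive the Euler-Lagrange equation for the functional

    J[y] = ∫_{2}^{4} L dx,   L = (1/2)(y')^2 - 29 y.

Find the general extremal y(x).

The Lagrangian is L = (1/2)(y')^2 - 29 y.
∂L/∂y = -29.
∂L/∂y' = y'.
The Euler-Lagrange equation d/dx(∂L/∂y') − ∂L/∂y = 0 becomes:
    y'' + 29 = 0
General solution: y(x) = -(29/2) x^2 + A x + B, where A and B are arbitrary constants fixed by the endpoint conditions.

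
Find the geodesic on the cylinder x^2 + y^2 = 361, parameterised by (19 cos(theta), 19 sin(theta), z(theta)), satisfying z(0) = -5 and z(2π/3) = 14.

Parameterise the cylinder of radius R = 19 as
    r(θ) = (19 cos θ, 19 sin θ, z(θ)).
The arc-length element is
    ds = sqrt(361 + (dz/dθ)^2) dθ,
so the Lagrangian is L = sqrt(361 + z'^2).
L depends on z' only, not on z or θ, so ∂L/∂z = 0 and
    ∂L/∂z' = z' / sqrt(361 + z'^2).
The Euler-Lagrange equation gives
    d/dθ( z' / sqrt(361 + z'^2) ) = 0,
so z' is constant. Integrating once:
    z(θ) = a θ + b,
a helix on the cylinder (a straight line when the cylinder is unrolled). The constants a, b are determined by the endpoint conditions.
With endpoint conditions z(0) = -5 and z(2π/3) = 14: from z(0) = b we get b = -5, and a·2π/3 + -5 = 14 gives a = 57/(2π), so
    z(θ) = (57/(2π)) θ − 5.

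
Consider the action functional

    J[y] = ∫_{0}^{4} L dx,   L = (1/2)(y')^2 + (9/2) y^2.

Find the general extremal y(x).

The Lagrangian is L = (1/2)(y')^2 + (9/2) y^2.
∂L/∂y = 9y.
∂L/∂y' = y'.
The Euler-Lagrange equation d/dx(∂L/∂y') − ∂L/∂y = 0 becomes:
    y'' - 9 y = 0
General solution: y(x) = A e^(3x) + B e^(-3x), where A and B are arbitrary constants fixed by the endpoint conditions.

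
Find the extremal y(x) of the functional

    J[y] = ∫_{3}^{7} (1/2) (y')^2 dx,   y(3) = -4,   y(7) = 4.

The Lagrangian is L = (1/2) (y')^2.
Compute ∂L/∂y = 0, ∂L/∂y' = y'.
The Euler-Lagrange equation d/dx(∂L/∂y') − ∂L/∂y = 0 reduces to
    y'' = 0.
Its general solution is
    y(x) = A x + B,
with A, B fixed by the endpoint conditions.
Applying the endpoint conditions y(3) = -4 and y(7) = 4: solve A·3 + B = -4 and A·7 + B = 4. Subtracting gives A(7 − 3) = 4 − -4, so A = 2, and B = -4 − A·3 = -10. Therefore
    y(x) = 2 x - 10.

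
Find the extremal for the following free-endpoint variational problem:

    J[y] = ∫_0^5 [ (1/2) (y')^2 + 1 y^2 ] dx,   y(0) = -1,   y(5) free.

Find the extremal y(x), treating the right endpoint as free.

The Lagrangian L = (1/2) (y')^2 + 1 y^2 gives
    ∂L/∂y = 2 y,   ∂L/∂y' = y'.
Euler-Lagrange: y'' − 2 y = 0.
With k = sqrt(2), the general solution is
    y(x) = A cosh(sqrt(2) x) + B sinh(sqrt(2) x).
Fixed left endpoint y(0) = -1 ⇒ A = -1.
The right endpoint x = 5 is free, so the natural (transversality) condition is ∂L/∂y' |_{x=5} = 0, i.e. y'(5) = 0.
Compute y'(x) = A k sinh(k x) + B k cosh(k x), so
    y'(5) = A k sinh(k·5) + B k cosh(k·5) = 0
    ⇒ B = −A tanh(k·5) = tanh(sqrt(2)·5).
Therefore the extremal is
    y(x) = −cosh(sqrt(2) x) + tanh(sqrt(2)·5) sinh(sqrt(2) x).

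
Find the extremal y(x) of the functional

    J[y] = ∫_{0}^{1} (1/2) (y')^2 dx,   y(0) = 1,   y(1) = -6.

The Lagrangian is L = (1/2) (y')^2.
Compute ∂L/∂y = 0, ∂L/∂y' = y'.
The Euler-Lagrange equation d/dx(∂L/∂y') − ∂L/∂y = 0 reduces to
    y'' = 0.
Its general solution is
    y(x) = A x + B,
with A, B fixed by the endpoint conditions.
Applying the endpoint conditions y(0) = 1 and y(1) = -6: solve A·0 + B = 1 and A·1 + B = -6. Subtracting gives A(1 − 0) = -6 − 1, so A = -7, and B = 1 − A·0 = 1. Therefore
    y(x) = -7 x + 1.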